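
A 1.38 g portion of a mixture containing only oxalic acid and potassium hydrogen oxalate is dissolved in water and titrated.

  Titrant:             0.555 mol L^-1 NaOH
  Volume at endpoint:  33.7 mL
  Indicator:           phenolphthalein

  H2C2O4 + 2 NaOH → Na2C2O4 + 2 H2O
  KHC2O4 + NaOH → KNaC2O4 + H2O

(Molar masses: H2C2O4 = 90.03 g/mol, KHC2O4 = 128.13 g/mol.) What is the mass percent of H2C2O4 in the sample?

39.9 %

n(NaOH) = 0.0337 × 0.555 = 0.0187 mol
Let x = n(H2C2O4), y = n(KHC2O4).
Titrant: 2x + 1y = 0.0187;  mass: 90.03x + 128.13y = 1.38
Solving, x = 6.11 × 10^-3 mol, y = 6.47 × 10^-3 mol
mass of H2C2O4 = 6.11 × 10^-3 × 90.03 = 0.551 g
% H2C2O4 = 0.551 / 1.38 × 100 = 39.9 %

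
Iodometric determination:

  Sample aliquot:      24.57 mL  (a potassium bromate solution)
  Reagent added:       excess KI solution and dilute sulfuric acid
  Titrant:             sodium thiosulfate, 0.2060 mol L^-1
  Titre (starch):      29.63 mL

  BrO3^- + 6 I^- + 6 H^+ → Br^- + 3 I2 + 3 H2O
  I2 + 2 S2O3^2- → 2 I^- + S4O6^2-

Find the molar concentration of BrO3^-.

0.04140 mol/L

n(S2O3^2-) = 0.02963 × 0.2060 = 6.104 × 10^-3 mol
n(I2) = n(S2O3^2-)/2 = 3.052 × 10^-3 mol
From the 1:3 ratio, n(BrO3^-) in the aliquot = 1/3 × 3.052 × 10^-3 = 1.017 × 10^-3 mol
[BrO3^-] = 1.017 × 10^-3 / 0.02457 = 0.04140 mol/L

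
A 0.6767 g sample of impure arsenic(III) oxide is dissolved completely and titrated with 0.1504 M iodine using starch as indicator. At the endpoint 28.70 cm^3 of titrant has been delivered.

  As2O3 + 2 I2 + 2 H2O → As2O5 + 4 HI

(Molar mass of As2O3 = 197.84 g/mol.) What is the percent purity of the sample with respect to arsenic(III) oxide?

63.10 %

n(I2) = 0.02870 L × 0.1504 mol/L = 4.316 × 10^-3 mol
From the 1:2 ratio, n(As2O3) = 1/2 × 4.316 × 10^-3 = 2.158 × 10^-3 mol
mass of As2O3 = 2.158 × 10^-3 × 197.84 g/mol = 0.4270 g
% As2O3 = 0.4270 / 0.6767 × 100 = 63.10 %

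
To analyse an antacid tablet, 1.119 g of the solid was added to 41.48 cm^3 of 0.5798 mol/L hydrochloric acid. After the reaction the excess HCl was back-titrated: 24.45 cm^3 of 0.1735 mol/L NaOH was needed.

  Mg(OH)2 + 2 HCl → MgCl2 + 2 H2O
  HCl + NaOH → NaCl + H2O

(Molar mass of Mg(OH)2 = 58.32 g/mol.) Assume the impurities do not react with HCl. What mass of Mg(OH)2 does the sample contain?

n(HCl) added = 0.04148 × 0.5798 = 0.02405 mol
n(NaOH) used in back-titration = 0.02445 × 0.1735 = 4.242 × 10^-3 mol
n(HCl) left over = 4.242 × 10^-3 mol (1:1 ratio)
n(HCl) consumed by analyte = 0.02405 − 4.242 × 10^-3 = 0.01981 mol
From the 1:2 ratio, n(Mg(OH)2) = 1/2 × 0.01981 = 9.904 × 10^-3 mol
mass of Mg(OH)2 = 9.904 × 10^-3 × 58.32 = 0.5776 g

0.5776 g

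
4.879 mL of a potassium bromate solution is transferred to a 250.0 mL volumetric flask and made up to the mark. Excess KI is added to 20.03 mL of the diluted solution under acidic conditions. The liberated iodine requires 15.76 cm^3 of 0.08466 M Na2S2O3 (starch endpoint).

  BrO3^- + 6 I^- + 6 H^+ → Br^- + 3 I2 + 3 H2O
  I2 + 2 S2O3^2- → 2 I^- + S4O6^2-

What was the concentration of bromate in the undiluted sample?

n(S2O3^2-) = 0.01576 × 0.08466 = 1.334 × 10^-3 mol
n(I2) = n(S2O3^2-)/2 = 6.671 × 10^-4 mol
From the 1:3 ratio, n(BrO3^-) in the aliquot = 1/3 × 6.671 × 10^-4 = 2.224 × 10^-4 mol
[BrO3^-]_dilute = 2.224 × 10^-4 / 0.02003 = 0.01110 mol/L
[BrO3^-]_original = 0.01110 × 250.0/4.879 = 0.5689 mol/L

0.5689 M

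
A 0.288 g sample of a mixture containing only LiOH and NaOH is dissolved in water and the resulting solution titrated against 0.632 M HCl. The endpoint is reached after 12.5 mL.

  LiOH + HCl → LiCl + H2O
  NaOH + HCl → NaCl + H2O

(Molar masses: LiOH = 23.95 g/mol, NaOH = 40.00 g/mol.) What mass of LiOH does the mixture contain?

n(HCl) = 0.0125 × 0.632 = 7.90 × 10^-3 mol
Let x = n(LiOH), y = n(NaOH).
Titrant: 1x + 1y = 7.90 × 10^-3;  mass: 23.95x + 40.00y = 0.288
Solving, x = 1.74 × 10^-3 mol, y = 6.16 × 10^-3 mol
mass of LiOH = 1.74 × 10^-3 × 23.95 = 0.0418 g

0.0418 g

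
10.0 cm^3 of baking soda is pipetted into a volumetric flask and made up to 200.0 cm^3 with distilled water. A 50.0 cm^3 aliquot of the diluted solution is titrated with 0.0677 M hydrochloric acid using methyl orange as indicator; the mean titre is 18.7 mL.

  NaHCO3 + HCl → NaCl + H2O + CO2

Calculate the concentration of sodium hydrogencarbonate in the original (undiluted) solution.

n(HCl) = 0.0187 × 0.0677 = 1.27 × 10^-3 mol
n(NaHCO3) in the aliquot = 1.27 × 10^-3 mol (1:1 ratio)
[NaHCO3]_dilute = 1.27 × 10^-3 / 0.0500 = 0.0253 mol/L
Dilution factor = 200.0 / 10.0 = 20.00
[NaHCO3]_stock = 0.0253 × 20.00 = 0.506 mol/L

0.506 M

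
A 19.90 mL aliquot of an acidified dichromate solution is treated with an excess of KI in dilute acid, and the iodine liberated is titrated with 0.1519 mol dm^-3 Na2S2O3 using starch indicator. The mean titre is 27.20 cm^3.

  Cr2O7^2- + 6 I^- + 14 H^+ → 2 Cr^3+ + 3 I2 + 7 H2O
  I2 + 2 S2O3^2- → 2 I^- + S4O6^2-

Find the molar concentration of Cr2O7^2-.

n(S2O3^2-) = 0.02720 × 0.1519 = 4.132 × 10^-3 mol
n(I2) = n(S2O3^2-)/2 = 2.066 × 10^-3 mol
From the 1:3 ratio, n(Cr2O7^2-) in the aliquot = 1/3 × 2.066 × 10^-3 = 6.886 × 10^-4 mol
[Cr2O7^2-] = 6.886 × 10^-4 / 0.01990 = 0.03460 mol/L

0.03460 mol/L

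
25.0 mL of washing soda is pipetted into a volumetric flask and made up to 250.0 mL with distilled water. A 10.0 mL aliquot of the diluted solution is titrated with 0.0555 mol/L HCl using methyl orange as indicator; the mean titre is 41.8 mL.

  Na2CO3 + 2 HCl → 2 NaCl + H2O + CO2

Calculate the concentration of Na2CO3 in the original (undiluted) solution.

1.16 mol/L

n(HCl) = 0.0418 × 0.0555 = 2.32 × 10^-3 mol
From the 1:2 ratio, n(Na2CO3) in the aliquot = 1/2 × 2.32 × 10^-3 = 1.16 × 10^-3 mol
[Na2CO3]_dilute = 1.16 × 10^-3 / 0.0100 = 0.116 mol/L
Dilution factor = 250.0 / 25.0 = 10.00
[Na2CO3]_stock = 0.116 × 10.00 = 1.16 mol/L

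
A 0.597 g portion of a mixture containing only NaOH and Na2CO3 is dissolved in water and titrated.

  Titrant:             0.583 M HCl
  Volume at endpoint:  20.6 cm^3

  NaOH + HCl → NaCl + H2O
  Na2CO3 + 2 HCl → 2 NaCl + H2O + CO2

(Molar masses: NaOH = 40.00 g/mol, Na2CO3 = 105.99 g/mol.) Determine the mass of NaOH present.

0.121 g

n(HCl) = 0.0206 × 0.583 = 0.0120 mol
Let x = n(NaOH), y = n(Na2CO3).
Titrant: 1x + 2y = 0.0120;  mass: 40.00x + 105.99y = 0.597
Solving, x = 3.04 × 10^-3 mol, y = 4.49 × 10^-3 mol
mass of NaOH = 3.04 × 10^-3 × 40.00 = 0.121 g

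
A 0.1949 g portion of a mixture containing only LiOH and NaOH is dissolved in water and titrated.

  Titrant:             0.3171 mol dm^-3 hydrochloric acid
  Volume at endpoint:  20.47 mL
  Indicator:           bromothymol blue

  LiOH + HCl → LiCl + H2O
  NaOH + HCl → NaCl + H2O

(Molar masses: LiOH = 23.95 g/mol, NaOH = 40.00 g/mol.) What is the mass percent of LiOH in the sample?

49.57 %

n(HCl) = 0.02047 × 0.3171 = 6.491 × 10^-3 mol
Let x = n(LiOH), y = n(NaOH).
Titrant: 1x + 1y = 6.491 × 10^-3;  mass: 23.95x + 40.00y = 0.1949
Solving, x = 4.034 × 10^-3 mol, y = 2.457 × 10^-3 mol
mass of LiOH = 4.034 × 10^-3 × 23.95 = 0.09661 g
% LiOH = 0.09661 / 0.1949 × 100 = 49.57 %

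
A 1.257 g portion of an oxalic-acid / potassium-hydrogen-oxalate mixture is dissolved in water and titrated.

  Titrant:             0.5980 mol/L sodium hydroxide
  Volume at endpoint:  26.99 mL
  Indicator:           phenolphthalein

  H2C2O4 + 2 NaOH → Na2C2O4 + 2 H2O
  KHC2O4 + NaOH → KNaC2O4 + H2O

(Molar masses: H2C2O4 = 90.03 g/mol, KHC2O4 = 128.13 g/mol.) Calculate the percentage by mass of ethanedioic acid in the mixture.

34.94 %

n(NaOH) = 0.02699 × 0.5980 = 0.01614 mol
Let x = n(H2C2O4), y = n(KHC2O4).
Titrant: 2x + 1y = 0.01614;  mass: 90.03x + 128.13y = 1.257
Solving, x = 4.879 × 10^-3 mol, y = 6.382 × 10^-3 mol
mass of H2C2O4 = 4.879 × 10^-3 × 90.03 = 0.4392 g
% H2C2O4 = 0.4392 / 1.257 × 100 = 34.94 %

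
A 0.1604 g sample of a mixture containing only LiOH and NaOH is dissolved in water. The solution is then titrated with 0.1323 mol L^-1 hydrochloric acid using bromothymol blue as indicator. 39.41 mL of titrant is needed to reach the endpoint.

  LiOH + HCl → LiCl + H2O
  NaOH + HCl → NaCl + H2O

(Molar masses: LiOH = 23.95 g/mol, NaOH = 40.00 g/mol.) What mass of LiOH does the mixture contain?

0.07186 g

n(HCl) = 0.03941 × 0.1323 = 5.214 × 10^-3 mol
Let x = n(LiOH), y = n(NaOH).
Titrant: 1x + 1y = 5.214 × 10^-3;  mass: 23.95x + 40.00y = 0.1604
Solving, x = 3.000 × 10^-3 mol, y = 2.213 × 10^-3 mol
mass of LiOH = 3.000 × 10^-3 × 23.95 = 0.07186 g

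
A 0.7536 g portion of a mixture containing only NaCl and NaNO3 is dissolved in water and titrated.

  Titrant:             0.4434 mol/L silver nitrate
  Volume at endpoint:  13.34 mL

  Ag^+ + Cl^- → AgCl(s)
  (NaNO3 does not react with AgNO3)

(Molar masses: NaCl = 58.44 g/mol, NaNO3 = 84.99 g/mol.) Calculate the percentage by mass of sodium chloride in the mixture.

n(AgNO3) = 0.01334 × 0.4434 = 5.915 × 10^-3 mol
Let x = n(NaCl), y = n(NaNO3).
Titrant: 1x = 5.915 × 10^-3;  mass: 58.44x + 84.99y = 0.7536
Solving, x = 5.915 × 10^-3 mol, y = 4.800 × 10^-3 mol
mass of NaCl = 5.915 × 10^-3 × 58.44 = 0.3457 g
% NaCl = 0.3457 / 0.7536 × 100 = 45.87 %

45.87 %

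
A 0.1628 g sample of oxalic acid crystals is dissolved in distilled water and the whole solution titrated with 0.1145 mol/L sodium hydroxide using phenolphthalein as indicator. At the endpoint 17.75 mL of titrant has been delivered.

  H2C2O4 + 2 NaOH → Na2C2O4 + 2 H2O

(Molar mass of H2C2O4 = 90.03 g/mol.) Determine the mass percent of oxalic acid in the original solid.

56.20 %

n(NaOH) = 0.01775 L × 0.1145 mol/L = 2.032 × 10^-3 mol
From the 1:2 ratio, n(H2C2O4) = 1/2 × 2.032 × 10^-3 = 1.016 × 10^-3 mol
mass of H2C2O4 = 1.016 × 10^-3 × 90.03 g/mol = 0.09149 g
% H2C2O4 = 0.09149 / 0.1628 × 100 = 56.20 %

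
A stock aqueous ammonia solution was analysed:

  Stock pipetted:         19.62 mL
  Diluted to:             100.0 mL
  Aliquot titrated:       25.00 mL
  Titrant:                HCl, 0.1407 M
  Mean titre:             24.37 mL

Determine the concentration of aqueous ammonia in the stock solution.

NH3 + HCl → NH4Cl
n(HCl) = 0.02437 × 0.1407 = 3.429 × 10^-3 mol
n(NH3) in the aliquot = 3.429 × 10^-3 mol (1:1 ratio)
[NH3]_dilute = 3.429 × 10^-3 / 0.02500 = 0.1372 mol/L
Dilution factor = 100.0 / 19.62 = 5.097
[NH3]_stock = 0.1372 × 5.097 = 0.6991 mol/L

0.6991 M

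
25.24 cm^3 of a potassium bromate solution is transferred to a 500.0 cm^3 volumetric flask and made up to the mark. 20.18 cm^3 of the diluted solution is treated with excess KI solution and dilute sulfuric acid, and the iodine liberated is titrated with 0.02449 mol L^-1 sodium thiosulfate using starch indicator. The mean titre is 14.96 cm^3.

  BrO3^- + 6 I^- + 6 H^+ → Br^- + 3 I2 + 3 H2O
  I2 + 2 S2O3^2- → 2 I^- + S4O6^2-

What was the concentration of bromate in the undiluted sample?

0.05994 mol/L

n(S2O3^2-) = 0.01496 × 0.02449 = 3.664 × 10^-4 mol
n(I2) = n(S2O3^2-)/2 = 1.832 × 10^-4 mol
From the 1:3 ratio, n(BrO3^-) in the aliquot = 1/3 × 1.832 × 10^-4 = 6.106 × 10^-5 mol
[BrO3^-]_dilute = 6.106 × 10^-5 / 0.02018 = 0.003026 mol/L
[BrO3^-]_original = 0.003026 × 500.0/25.24 = 0.05994 mol/L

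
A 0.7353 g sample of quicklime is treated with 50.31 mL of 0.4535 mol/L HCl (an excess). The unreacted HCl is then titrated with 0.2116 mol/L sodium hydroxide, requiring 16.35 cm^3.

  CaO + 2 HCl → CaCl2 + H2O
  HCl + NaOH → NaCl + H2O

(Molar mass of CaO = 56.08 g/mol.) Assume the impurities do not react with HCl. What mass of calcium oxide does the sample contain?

0.5427 g

n(HCl) added = 0.05031 × 0.4535 = 0.02282 mol
n(NaOH) used in back-titration = 0.01635 × 0.2116 = 3.460 × 10^-3 mol
n(HCl) left over = 3.460 × 10^-3 mol (1:1 ratio)
n(HCl) consumed by analyte = 0.02282 − 3.460 × 10^-3 = 0.01936 mol
From the 1:2 ratio, n(CaO) = 1/2 × 0.01936 = 9.678 × 10^-3 mol
mass of CaO = 9.678 × 10^-3 × 56.08 = 0.5427 g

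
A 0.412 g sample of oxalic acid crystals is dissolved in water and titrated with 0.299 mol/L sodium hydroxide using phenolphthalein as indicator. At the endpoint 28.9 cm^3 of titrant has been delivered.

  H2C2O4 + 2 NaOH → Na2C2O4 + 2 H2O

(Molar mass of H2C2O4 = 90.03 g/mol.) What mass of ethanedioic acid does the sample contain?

0.389 g

n(NaOH) = 0.0289 L × 0.299 mol/L = 8.64 × 10^-3 mol
From the 1:2 ratio, n(H2C2O4) = 1/2 × 8.64 × 10^-3 = 4.32 × 10^-3 mol
mass of H2C2O4 = 4.32 × 10^-3 × 90.03 g/mol = 0.389 g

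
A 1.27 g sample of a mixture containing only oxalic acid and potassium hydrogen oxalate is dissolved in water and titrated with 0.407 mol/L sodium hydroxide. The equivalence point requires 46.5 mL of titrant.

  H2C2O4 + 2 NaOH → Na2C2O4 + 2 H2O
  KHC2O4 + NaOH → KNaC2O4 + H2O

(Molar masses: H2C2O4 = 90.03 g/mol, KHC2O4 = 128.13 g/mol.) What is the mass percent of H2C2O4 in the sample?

49.3 %

n(NaOH) = 0.0465 × 0.407 = 0.0189 mol
Let x = n(H2C2O4), y = n(KHC2O4).
Titrant: 2x + 1y = 0.0189;  mass: 90.03x + 128.13y = 1.27
Solving, x = 6.95 × 10^-3 mol, y = 5.03 × 10^-3 mol
mass of H2C2O4 = 6.95 × 10^-3 × 90.03 = 0.626 g
% H2C2O4 = 0.626 / 1.27 × 100 = 49.3 %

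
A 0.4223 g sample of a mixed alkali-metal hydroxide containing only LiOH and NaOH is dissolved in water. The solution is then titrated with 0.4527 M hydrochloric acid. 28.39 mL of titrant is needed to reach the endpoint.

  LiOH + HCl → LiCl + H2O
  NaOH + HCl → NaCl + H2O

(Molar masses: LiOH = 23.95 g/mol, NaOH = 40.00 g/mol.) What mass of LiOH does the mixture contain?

0.1370 g

n(HCl) = 0.02839 × 0.4527 = 0.01285 mol
Let x = n(LiOH), y = n(NaOH).
Titrant: 1x + 1y = 0.01285;  mass: 23.95x + 40.00y = 0.4223
Solving, x = 5.719 × 10^-3 mol, y = 7.133 × 10^-3 mol
mass of LiOH = 5.719 × 10^-3 × 23.95 = 0.1370 g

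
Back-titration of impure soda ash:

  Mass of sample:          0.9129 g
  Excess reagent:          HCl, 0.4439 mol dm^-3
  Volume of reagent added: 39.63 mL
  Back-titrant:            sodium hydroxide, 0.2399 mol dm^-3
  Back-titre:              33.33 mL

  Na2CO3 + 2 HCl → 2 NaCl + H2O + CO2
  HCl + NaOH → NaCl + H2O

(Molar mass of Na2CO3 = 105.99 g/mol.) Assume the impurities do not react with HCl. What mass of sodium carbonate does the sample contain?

n(HCl) added = 0.03963 × 0.4439 = 0.01759 mol
n(NaOH) used in back-titration = 0.03333 × 0.2399 = 7.996 × 10^-3 mol
n(HCl) left over = 7.996 × 10^-3 mol (1:1 ratio)
n(HCl) consumed by analyte = 0.01759 − 7.996 × 10^-3 = 9.596 × 10^-3 mol
From the 1:2 ratio, n(Na2CO3) = 1/2 × 9.596 × 10^-3 = 4.798 × 10^-3 mol
mass of Na2CO3 = 4.798 × 10^-3 × 105.99 = 0.5085 g

0.5085 g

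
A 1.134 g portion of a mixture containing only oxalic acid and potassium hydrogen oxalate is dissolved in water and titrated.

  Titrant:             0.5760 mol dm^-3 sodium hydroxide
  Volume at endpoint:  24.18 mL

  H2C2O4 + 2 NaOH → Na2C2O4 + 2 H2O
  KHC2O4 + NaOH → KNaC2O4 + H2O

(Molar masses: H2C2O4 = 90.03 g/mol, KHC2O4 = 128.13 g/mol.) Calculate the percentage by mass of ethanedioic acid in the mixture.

n(NaOH) = 0.02418 × 0.5760 = 0.01393 mol
Let x = n(H2C2O4), y = n(KHC2O4).
Titrant: 2x + 1y = 0.01393;  mass: 90.03x + 128.13y = 1.134
Solving, x = 3.914 × 10^-3 mol, y = 6.101 × 10^-3 mol
mass of H2C2O4 = 3.914 × 10^-3 × 90.03 = 0.3523 g
% H2C2O4 = 0.3523 / 1.134 × 100 = 31.07 %

31.07 %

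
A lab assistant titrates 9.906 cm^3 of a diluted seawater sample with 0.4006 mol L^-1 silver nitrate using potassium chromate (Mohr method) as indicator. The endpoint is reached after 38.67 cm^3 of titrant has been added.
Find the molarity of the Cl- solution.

Ag^+ + Cl^- → AgCl(s)
n(AgNO3) = 0.03867 L × 0.4006 mol/L = 0.01549 mol
n(Cl-) = 0.01549 mol (1:1 mole ratio)
[Cl-] = 0.01549 mol / 0.009906 L = 1.564 mol/L

1.564 mol/L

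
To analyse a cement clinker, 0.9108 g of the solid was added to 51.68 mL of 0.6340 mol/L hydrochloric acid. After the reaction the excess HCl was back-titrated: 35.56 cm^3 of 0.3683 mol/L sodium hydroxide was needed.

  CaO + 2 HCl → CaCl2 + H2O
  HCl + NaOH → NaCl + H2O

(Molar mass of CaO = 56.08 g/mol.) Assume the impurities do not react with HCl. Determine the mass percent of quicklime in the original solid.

60.55 %

n(HCl) added = 0.05168 × 0.6340 = 0.03277 mol
n(NaOH) used in back-titration = 0.03556 × 0.3683 = 0.01310 mol
n(HCl) left over = 0.01310 mol (1:1 ratio)
n(HCl) consumed by analyte = 0.03277 − 0.01310 = 0.01967 mol
From the 1:2 ratio, n(CaO) = 1/2 × 0.01967 = 9.834 × 10^-3 mol
mass of CaO = 9.834 × 10^-3 × 56.08 = 0.5515 g
% CaO = 0.5515 / 0.9108 × 100 = 60.55 %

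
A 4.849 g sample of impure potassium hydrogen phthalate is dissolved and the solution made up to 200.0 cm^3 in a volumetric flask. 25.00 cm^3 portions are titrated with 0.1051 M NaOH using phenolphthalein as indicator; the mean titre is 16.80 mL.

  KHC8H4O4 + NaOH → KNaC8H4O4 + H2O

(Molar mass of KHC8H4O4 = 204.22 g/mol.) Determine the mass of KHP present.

2.885 g

n(NaOH) per titration = 0.01680 × 0.1051 = 1.766 × 10^-3 mol
n(KHC8H4O4) in each aliquot = 1.766 × 10^-3 mol (1:1 ratio)
n(KHC8H4O4) in the whole flask = 1.766 × 10^-3 × 200.0/25.00 = 0.01413 mol
mass of KHC8H4O4 = 0.01413 × 204.22 = 2.885 g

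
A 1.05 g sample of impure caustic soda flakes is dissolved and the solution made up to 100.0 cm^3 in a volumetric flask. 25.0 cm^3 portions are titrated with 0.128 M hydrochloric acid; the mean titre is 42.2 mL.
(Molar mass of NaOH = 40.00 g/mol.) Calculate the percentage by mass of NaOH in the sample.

82.3 %

NaOH + HCl → NaCl + H2O
n(HCl) per titration = 0.0422 × 0.128 = 5.40 × 10^-3 mol
n(NaOH) in each aliquot = 5.40 × 10^-3 mol (1:1 ratio)
n(NaOH) in the whole flask = 5.40 × 10^-3 × 100.0/25.0 = 0.0216 mol
mass of NaOH = 0.0216 × 40.00 = 0.864 g
% NaOH = 0.864 / 1.05 × 100 = 82.3 %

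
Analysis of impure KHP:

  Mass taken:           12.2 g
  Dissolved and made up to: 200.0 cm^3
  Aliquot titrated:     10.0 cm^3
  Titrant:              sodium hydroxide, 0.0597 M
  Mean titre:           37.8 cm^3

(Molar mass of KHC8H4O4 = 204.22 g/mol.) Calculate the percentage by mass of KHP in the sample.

KHC8H4O4 + NaOH → KNaC8H4O4 + H2O
n(NaOH) per titration = 0.0378 × 0.0597 = 2.26 × 10^-3 mol
n(KHC8H4O4) in each aliquot = 2.26 × 10^-3 mol (1:1 ratio)
n(KHC8H4O4) in the whole flask = 2.26 × 10^-3 × 200.0/10.0 = 0.0451 mol
mass of KHC8H4O4 = 0.0451 × 204.22 = 9.22 g
% KHC8H4O4 = 9.22 / 12.2 × 100 = 75.6 %

75.6 %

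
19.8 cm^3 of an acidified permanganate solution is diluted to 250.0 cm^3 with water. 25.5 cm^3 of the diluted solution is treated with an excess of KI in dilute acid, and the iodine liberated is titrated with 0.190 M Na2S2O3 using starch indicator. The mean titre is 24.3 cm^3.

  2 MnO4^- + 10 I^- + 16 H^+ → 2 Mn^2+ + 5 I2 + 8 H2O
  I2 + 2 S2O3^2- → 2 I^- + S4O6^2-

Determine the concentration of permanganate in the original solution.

0.457 M

n(S2O3^2-) = 0.0243 × 0.190 = 4.62 × 10^-3 mol
n(I2) = n(S2O3^2-)/2 = 2.31 × 10^-3 mol
From the 2:5 ratio, n(MnO4^-) in the aliquot = 2/5 × 2.31 × 10^-3 = 9.23 × 10^-4 mol
[MnO4^-]_dilute = 9.23 × 10^-4 / 0.0255 = 0.0362 mol/L
[MnO4^-]_original = 0.0362 × 250.0/19.8 = 0.457 mol/L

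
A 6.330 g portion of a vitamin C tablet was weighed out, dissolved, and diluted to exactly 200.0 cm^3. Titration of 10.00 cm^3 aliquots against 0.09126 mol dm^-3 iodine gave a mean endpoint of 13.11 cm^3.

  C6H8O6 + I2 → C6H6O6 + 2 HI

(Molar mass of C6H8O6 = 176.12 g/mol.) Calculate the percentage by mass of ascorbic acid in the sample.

66.58 %

n(I2) per titration = 0.01311 × 0.09126 = 1.196 × 10^-3 mol
n(C6H8O6) in each aliquot = 1.196 × 10^-3 mol (1:1 ratio)
n(C6H8O6) in the whole flask = 1.196 × 10^-3 × 200.0/10.00 = 0.02393 mol
mass of C6H8O6 = 0.02393 × 176.12 = 4.214 g
% C6H8O6 = 4.214 / 6.330 × 100 = 66.58 %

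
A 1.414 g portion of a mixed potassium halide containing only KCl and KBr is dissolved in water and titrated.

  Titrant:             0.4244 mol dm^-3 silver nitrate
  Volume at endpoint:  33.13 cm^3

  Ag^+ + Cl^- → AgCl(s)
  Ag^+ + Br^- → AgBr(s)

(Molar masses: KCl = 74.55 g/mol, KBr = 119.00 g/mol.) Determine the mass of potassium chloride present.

0.4347 g

n(AgNO3) = 0.03313 × 0.4244 = 0.01406 mol
Let x = n(KCl), y = n(KBr).
Titrant: 1x + 1y = 0.01406;  mass: 74.55x + 119.00y = 1.414
Solving, x = 5.831 × 10^-3 mol, y = 8.229 × 10^-3 mol
mass of KCl = 5.831 × 10^-3 × 74.55 = 0.4347 g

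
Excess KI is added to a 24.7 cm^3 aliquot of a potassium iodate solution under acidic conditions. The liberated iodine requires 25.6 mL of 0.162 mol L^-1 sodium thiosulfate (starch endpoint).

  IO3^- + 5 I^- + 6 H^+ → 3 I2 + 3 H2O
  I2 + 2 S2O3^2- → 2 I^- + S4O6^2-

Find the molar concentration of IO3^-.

0.0280 mol/L

n(S2O3^2-) = 0.0256 × 0.162 = 4.15 × 10^-3 mol
n(I2) = n(S2O3^2-)/2 = 2.07 × 10^-3 mol
From the 1:3 ratio, n(IO3^-) in the aliquot = 1/3 × 2.07 × 10^-3 = 6.91 × 10^-4 mol
[IO3^-] = 6.91 × 10^-4 / 0.0247 = 0.0280 mol/L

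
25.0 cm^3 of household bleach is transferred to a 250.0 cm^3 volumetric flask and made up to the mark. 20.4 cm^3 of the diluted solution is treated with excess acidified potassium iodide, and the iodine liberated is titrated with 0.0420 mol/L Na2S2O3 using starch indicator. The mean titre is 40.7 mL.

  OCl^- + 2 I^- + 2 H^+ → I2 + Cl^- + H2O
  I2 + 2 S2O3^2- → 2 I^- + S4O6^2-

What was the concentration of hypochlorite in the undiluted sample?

0.419 mol/L

n(S2O3^2-) = 0.0407 × 0.0420 = 1.71 × 10^-3 mol
n(I2) = n(S2O3^2-)/2 = 8.55 × 10^-4 mol
n(OCl^-) in the aliquot = 8.55 × 10^-4 mol (1:1 ratio)
[OCl^-]_dilute = 8.55 × 10^-4 / 0.0204 = 0.0419 mol/L
[OCl^-]_original = 0.0419 × 250.0/25.0 = 0.419 mol/L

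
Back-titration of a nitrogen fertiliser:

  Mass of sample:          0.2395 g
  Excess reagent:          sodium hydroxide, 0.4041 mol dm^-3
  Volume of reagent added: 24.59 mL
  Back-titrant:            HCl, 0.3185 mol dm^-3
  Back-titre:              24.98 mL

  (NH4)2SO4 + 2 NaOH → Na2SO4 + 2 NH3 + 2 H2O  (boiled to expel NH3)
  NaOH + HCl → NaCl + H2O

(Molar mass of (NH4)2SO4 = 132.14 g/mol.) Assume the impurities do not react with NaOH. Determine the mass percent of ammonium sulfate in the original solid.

54.64 %

n(NaOH) added = 0.02459 × 0.4041 = 9.937 × 10^-3 mol
n(HCl) used in back-titration = 0.02498 × 0.3185 = 7.956 × 10^-3 mol
n(NaOH) left over = 7.956 × 10^-3 mol (1:1 ratio)
n(NaOH) consumed by analyte = 9.937 × 10^-3 − 7.956 × 10^-3 = 1.981 × 10^-3 mol
From the 1:2 ratio, n((NH4)2SO4) = 1/2 × 1.981 × 10^-3 = 9.903 × 10^-4 mol
mass of (NH4)2SO4 = 9.903 × 10^-4 × 132.14 = 0.1309 g
% (NH4)2SO4 = 0.1309 / 0.2395 × 100 = 54.64 %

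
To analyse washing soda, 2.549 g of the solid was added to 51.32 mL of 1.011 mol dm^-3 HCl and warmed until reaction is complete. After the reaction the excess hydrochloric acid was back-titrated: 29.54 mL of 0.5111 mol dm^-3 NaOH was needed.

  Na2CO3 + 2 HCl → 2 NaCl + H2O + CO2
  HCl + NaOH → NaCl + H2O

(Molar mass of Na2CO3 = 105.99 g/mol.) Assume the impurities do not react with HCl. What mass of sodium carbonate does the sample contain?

n(HCl) added = 0.05132 × 1.011 = 0.05188 mol
n(NaOH) used in back-titration = 0.02954 × 0.5111 = 0.01510 mol
n(HCl) left over = 0.01510 mol (1:1 ratio)
n(HCl) consumed by analyte = 0.05188 − 0.01510 = 0.03679 mol
From the 1:2 ratio, n(Na2CO3) = 1/2 × 0.03679 = 0.01839 mol
mass of Na2CO3 = 0.01839 × 105.99 = 1.950 g

1.950 g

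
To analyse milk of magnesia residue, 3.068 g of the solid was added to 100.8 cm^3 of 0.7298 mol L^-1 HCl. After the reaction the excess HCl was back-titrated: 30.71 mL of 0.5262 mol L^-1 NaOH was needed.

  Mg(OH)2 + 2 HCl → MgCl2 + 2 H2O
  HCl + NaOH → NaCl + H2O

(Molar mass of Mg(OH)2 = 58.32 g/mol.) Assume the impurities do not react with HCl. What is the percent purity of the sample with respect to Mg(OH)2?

n(HCl) added = 0.1008 × 0.7298 = 0.07356 mol
n(NaOH) used in back-titration = 0.03071 × 0.5262 = 0.01616 mol
n(HCl) left over = 0.01616 mol (1:1 ratio)
n(HCl) consumed by analyte = 0.07356 − 0.01616 = 0.05740 mol
From the 1:2 ratio, n(Mg(OH)2) = 1/2 × 0.05740 = 0.02870 mol
mass of Mg(OH)2 = 0.02870 × 58.32 = 1.674 g
% Mg(OH)2 = 1.674 / 3.068 × 100 = 54.56 %

54.56 %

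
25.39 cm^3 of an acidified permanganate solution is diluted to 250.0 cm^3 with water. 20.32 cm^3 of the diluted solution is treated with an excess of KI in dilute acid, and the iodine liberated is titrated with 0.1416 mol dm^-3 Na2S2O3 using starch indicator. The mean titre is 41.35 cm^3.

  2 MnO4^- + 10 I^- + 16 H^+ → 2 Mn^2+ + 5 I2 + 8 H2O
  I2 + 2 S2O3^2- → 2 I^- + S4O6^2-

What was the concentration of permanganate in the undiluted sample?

n(S2O3^2-) = 0.04135 × 0.1416 = 5.855 × 10^-3 mol
n(I2) = n(S2O3^2-)/2 = 2.928 × 10^-3 mol
From the 2:5 ratio, n(MnO4^-) in the aliquot = 2/5 × 2.928 × 10^-3 = 1.171 × 10^-3 mol
[MnO4^-]_dilute = 1.171 × 10^-3 / 0.02032 = 0.05763 mol/L
[MnO4^-]_original = 0.05763 × 250.0/25.39 = 0.5674 mol/L

0.5674 mol/L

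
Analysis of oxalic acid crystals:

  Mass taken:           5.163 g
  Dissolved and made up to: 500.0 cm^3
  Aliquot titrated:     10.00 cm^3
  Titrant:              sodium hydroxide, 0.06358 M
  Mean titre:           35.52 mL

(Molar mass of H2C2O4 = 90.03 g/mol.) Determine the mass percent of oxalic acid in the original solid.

98.45 %

H2C2O4 + 2 NaOH → Na2C2O4 + 2 H2O
n(NaOH) per titration = 0.03552 × 0.06358 = 2.258 × 10^-3 mol
From the 1:2 ratio, n(H2C2O4) in each aliquot = 1/2 × 2.258 × 10^-3 = 1.129 × 10^-3 mol
n(H2C2O4) in the whole flask = 1.129 × 10^-3 × 500.0/10.00 = 0.05646 mol
mass of H2C2O4 = 0.05646 × 90.03 = 5.083 g
% H2C2O4 = 5.083 / 5.163 × 100 = 98.45 %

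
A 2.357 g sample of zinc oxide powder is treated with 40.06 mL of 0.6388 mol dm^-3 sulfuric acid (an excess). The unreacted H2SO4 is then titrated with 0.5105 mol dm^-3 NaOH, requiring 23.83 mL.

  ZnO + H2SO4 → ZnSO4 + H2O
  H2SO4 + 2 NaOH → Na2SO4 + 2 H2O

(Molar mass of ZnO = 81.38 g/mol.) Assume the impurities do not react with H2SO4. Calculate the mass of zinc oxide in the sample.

n(H2SO4) added = 0.04006 × 0.6388 = 0.02559 mol
n(NaOH) used in back-titration = 0.02383 × 0.5105 = 0.01217 mol
From the 1:2 ratio, n(H2SO4) left over = 1/2 × 0.01217 = 6.083 × 10^-3 mol
n(H2SO4) consumed by analyte = 0.02559 − 6.083 × 10^-3 = 0.01951 mol
n(ZnO) = 0.01951 mol (1:1 ratio)
mass of ZnO = 0.01951 × 81.38 = 1.588 g

1.588 g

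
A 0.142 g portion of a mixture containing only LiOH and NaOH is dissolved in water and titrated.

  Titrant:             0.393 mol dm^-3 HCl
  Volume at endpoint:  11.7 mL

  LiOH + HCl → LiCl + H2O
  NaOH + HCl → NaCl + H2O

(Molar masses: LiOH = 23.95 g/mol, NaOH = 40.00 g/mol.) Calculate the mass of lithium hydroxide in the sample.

n(HCl) = 0.0117 × 0.393 = 4.60 × 10^-3 mol
Let x = n(LiOH), y = n(NaOH).
Titrant: 1x + 1y = 4.60 × 10^-3;  mass: 23.95x + 40.00y = 0.142
Solving, x = 2.61 × 10^-3 mol, y = 1.99 × 10^-3 mol
mass of LiOH = 2.61 × 10^-3 × 23.95 = 0.0626 g

0.0626 g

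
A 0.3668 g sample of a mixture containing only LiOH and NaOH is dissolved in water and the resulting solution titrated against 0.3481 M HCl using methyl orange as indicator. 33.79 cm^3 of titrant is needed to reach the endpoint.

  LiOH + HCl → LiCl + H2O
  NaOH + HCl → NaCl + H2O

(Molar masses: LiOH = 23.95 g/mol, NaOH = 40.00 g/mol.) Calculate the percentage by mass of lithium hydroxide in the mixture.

n(HCl) = 0.03379 × 0.3481 = 0.01176 mol
Let x = n(LiOH), y = n(NaOH).
Titrant: 1x + 1y = 0.01176;  mass: 23.95x + 40.00y = 0.3668
Solving, x = 6.461 × 10^-3 mol, y = 5.302 × 10^-3 mol
mass of LiOH = 6.461 × 10^-3 × 23.95 = 0.1547 g
% LiOH = 0.1547 / 0.3668 × 100 = 42.18 %

42.18 %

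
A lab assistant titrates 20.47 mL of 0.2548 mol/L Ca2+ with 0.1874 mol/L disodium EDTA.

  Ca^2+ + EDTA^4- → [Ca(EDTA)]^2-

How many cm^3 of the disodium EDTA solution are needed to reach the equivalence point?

27.83 mL

n(Ca2+) = 0.02047 L × 0.2548 mol/L = 5.216 × 10^-3 mol
n(EDTA) = 5.216 × 10^-3 mol (1:1 stoichiometry)
V(EDTA) = 5.216 × 10^-3 mol / 0.1874 mol/L = 0.02783 L = 27.83 mL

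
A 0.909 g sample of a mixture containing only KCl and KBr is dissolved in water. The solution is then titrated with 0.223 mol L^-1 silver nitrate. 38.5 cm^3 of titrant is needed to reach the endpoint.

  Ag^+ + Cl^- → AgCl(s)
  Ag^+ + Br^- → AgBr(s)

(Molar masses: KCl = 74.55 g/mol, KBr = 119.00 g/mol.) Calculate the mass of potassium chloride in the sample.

n(AgNO3) = 0.0385 × 0.223 = 8.59 × 10^-3 mol
Let x = n(KCl), y = n(KBr).
Titrant: 1x + 1y = 8.59 × 10^-3;  mass: 74.55x + 119.00y = 0.909
Solving, x = 2.53 × 10^-3 mol, y = 6.05 × 10^-3 mol
mass of KCl = 2.53 × 10^-3 × 74.55 = 0.189 g

0.189 g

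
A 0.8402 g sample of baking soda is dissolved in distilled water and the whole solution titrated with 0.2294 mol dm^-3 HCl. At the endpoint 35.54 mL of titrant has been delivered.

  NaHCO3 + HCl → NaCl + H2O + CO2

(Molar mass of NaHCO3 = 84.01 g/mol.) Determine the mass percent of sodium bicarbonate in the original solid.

n(HCl) = 0.03554 L × 0.2294 mol/L = 8.153 × 10^-3 mol
n(NaHCO3) = 8.153 × 10^-3 mol (1:1 ratio)
mass of NaHCO3 = 8.153 × 10^-3 × 84.01 g/mol = 0.6849 g
% NaHCO3 = 0.6849 / 0.8402 × 100 = 81.52 %

81.52 %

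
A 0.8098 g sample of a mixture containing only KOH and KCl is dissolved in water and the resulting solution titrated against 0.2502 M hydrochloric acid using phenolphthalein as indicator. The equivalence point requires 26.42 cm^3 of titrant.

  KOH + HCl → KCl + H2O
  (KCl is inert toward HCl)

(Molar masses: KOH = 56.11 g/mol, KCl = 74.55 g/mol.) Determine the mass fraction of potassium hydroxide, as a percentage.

45.80 %

n(HCl) = 0.02642 × 0.2502 = 6.610 × 10^-3 mol
Let x = n(KOH), y = n(KCl).
Titrant: 1x = 6.610 × 10^-3;  mass: 56.11x + 74.55y = 0.8098
Solving, x = 6.610 × 10^-3 mol, y = 5.887 × 10^-3 mol
mass of KOH = 6.610 × 10^-3 × 56.11 = 0.3709 g
% KOH = 0.3709 / 0.8098 × 100 = 45.80 %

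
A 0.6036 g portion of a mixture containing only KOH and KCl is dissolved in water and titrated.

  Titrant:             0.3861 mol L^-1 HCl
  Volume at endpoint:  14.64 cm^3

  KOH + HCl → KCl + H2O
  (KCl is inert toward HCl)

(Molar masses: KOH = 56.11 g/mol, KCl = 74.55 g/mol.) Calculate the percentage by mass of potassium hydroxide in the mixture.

52.55 %

n(HCl) = 0.01464 × 0.3861 = 5.653 × 10^-3 mol
Let x = n(KOH), y = n(KCl).
Titrant: 1x = 5.653 × 10^-3;  mass: 56.11x + 74.55y = 0.6036
Solving, x = 5.653 × 10^-3 mol, y = 3.842 × 10^-3 mol
mass of KOH = 5.653 × 10^-3 × 56.11 = 0.3172 g
% KOH = 0.3172 / 0.6036 × 100 = 52.55 %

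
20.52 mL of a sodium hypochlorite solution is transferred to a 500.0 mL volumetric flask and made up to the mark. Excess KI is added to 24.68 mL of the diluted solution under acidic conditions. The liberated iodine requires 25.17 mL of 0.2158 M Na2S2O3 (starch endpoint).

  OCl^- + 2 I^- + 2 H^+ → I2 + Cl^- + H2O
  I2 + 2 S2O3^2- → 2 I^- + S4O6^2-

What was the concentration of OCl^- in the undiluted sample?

n(S2O3^2-) = 0.02517 × 0.2158 = 5.432 × 10^-3 mol
n(I2) = n(S2O3^2-)/2 = 2.716 × 10^-3 mol
n(OCl^-) in the aliquot = 2.716 × 10^-3 mol (1:1 ratio)
[OCl^-]_dilute = 2.716 × 10^-3 / 0.02468 = 0.1100 mol/L
[OCl^-]_original = 0.1100 × 500.0/20.52 = 2.681 mol/L

2.681 M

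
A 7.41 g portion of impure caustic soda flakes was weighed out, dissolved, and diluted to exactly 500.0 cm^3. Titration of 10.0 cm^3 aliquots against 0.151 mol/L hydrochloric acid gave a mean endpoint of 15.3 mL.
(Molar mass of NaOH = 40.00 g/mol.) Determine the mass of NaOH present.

4.62 g

NaOH + HCl → NaCl + H2O
n(HCl) per titration = 0.0153 × 0.151 = 2.31 × 10^-3 mol
n(NaOH) in each aliquot = 2.31 × 10^-3 mol (1:1 ratio)
n(NaOH) in the whole flask = 2.31 × 10^-3 × 500.0/10.0 = 0.116 mol
mass of NaOH = 0.116 × 40.00 = 4.62 g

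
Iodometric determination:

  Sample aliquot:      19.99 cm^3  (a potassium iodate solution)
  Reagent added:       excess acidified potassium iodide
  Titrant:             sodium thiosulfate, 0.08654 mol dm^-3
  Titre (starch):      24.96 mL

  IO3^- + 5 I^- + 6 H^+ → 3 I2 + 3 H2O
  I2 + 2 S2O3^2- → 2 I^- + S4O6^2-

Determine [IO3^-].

0.01801 mol/L

n(S2O3^2-) = 0.02496 × 0.08654 = 2.160 × 10^-3 mol
n(I2) = n(S2O3^2-)/2 = 1.080 × 10^-3 mol
From the 1:3 ratio, n(IO3^-) in the aliquot = 1/3 × 1.080 × 10^-3 = 3.600 × 10^-4 mol
[IO3^-] = 3.600 × 10^-4 / 0.01999 = 0.01801 mol/L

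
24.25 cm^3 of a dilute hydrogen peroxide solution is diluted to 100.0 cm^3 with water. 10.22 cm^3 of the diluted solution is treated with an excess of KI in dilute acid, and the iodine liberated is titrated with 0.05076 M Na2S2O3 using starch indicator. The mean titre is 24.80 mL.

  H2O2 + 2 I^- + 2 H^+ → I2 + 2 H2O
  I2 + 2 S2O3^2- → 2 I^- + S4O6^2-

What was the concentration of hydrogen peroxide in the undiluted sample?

n(S2O3^2-) = 0.02480 × 0.05076 = 1.259 × 10^-3 mol
n(I2) = n(S2O3^2-)/2 = 6.294 × 10^-4 mol
n(H2O2) in the aliquot = 6.294 × 10^-4 mol (1:1 ratio)
[H2O2]_dilute = 6.294 × 10^-4 / 0.01022 = 0.06159 mol/L
[H2O2]_original = 0.06159 × 100.0/24.25 = 0.2540 mol/L

0.2540 M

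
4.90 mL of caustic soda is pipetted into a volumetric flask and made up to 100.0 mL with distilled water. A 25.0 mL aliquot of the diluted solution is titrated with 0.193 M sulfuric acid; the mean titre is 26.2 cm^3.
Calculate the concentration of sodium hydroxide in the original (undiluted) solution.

8.26 M

2 NaOH + H2SO4 → Na2SO4 + 2 H2O
n(H2SO4) = 0.0262 × 0.193 = 5.06 × 10^-3 mol
From the 2:1 ratio, n(NaOH) in the aliquot = 2/1 × 5.06 × 10^-3 = 0.0101 mol
[NaOH]_dilute = 0.0101 / 0.0250 = 0.405 mol/L
Dilution factor = 100.0 / 4.90 = 20.41
[NaOH]_stock = 0.405 × 20.41 = 8.26 mol/L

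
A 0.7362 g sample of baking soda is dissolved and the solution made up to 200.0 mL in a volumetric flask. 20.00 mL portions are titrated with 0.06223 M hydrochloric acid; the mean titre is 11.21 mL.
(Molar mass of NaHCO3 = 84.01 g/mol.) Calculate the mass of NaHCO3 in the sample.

0.5861 g

NaHCO3 + HCl → NaCl + H2O + CO2
n(HCl) per titration = 0.01121 × 0.06223 = 6.976 × 10^-4 mol
n(NaHCO3) in each aliquot = 6.976 × 10^-4 mol (1:1 ratio)
n(NaHCO3) in the whole flask = 6.976 × 10^-4 × 200.0/20.00 = 6.976 × 10^-3 mol
mass of NaHCO3 = 6.976 × 10^-3 × 84.01 = 0.5861 g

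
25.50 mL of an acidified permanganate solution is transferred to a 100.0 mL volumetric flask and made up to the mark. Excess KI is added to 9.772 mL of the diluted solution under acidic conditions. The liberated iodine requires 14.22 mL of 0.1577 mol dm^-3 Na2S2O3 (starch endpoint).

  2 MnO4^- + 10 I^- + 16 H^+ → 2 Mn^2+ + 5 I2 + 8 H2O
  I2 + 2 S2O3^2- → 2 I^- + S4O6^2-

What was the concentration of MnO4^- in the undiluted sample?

n(S2O3^2-) = 0.01422 × 0.1577 = 2.242 × 10^-3 mol
n(I2) = n(S2O3^2-)/2 = 1.121 × 10^-3 mol
From the 2:5 ratio, n(MnO4^-) in the aliquot = 2/5 × 1.121 × 10^-3 = 4.485 × 10^-4 mol
[MnO4^-]_dilute = 4.485 × 10^-4 / 0.009772 = 0.04590 mol/L
[MnO4^-]_original = 0.04590 × 100.0/25.50 = 0.1800 mol/L

0.1800 mol/L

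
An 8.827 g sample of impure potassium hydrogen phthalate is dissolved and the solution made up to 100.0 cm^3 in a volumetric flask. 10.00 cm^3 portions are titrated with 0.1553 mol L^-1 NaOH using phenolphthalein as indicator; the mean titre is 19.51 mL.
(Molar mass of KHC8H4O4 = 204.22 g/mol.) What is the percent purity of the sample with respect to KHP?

KHC8H4O4 + NaOH → KNaC8H4O4 + H2O
n(NaOH) per titration = 0.01951 × 0.1553 = 3.030 × 10^-3 mol
n(KHC8H4O4) in each aliquot = 3.030 × 10^-3 mol (1:1 ratio)
n(KHC8H4O4) in the whole flask = 3.030 × 10^-3 × 100.0/10.00 = 0.03030 mol
mass of KHC8H4O4 = 0.03030 × 204.22 = 6.188 g
% KHC8H4O4 = 6.188 / 8.827 × 100 = 70.10 %

70.10 %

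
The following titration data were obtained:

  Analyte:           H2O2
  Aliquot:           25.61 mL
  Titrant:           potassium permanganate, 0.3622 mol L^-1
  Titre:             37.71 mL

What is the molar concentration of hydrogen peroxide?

1.333 mol/L

2 MnO4^- + 5 H2O2 + 6 H^+ → 2 Mn^2+ + 5 O2 + 8 H2O
n(KMnO4) = 0.03771 L × 0.3622 mol/L = 0.01366 mol
From the 5:2 mole ratio, n(H2O2) = 5/2 × 0.01366 = 0.03415 mol
[H2O2] = 0.03415 mol / 0.02561 L = 1.333 mol/L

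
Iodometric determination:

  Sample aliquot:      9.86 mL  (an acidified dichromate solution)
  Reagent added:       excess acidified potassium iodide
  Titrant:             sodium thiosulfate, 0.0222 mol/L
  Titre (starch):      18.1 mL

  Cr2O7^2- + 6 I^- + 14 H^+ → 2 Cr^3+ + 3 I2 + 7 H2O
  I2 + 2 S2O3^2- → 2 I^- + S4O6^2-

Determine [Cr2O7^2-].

n(S2O3^2-) = 0.0181 × 0.0222 = 4.02 × 10^-4 mol
n(I2) = n(S2O3^2-)/2 = 2.01 × 10^-4 mol
From the 1:3 ratio, n(Cr2O7^2-) in the aliquot = 1/3 × 2.01 × 10^-4 = 6.70 × 10^-5 mol
[Cr2O7^2-] = 6.70 × 10^-5 / 0.00986 = 0.00679 mol/L

0.00679 mol/L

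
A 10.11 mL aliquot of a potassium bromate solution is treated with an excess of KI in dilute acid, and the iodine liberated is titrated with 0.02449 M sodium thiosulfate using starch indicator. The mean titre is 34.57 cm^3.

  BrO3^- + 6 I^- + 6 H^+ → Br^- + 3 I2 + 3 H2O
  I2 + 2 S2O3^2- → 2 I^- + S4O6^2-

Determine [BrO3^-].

0.01396 M

n(S2O3^2-) = 0.03457 × 0.02449 = 8.466 × 10^-4 mol
n(I2) = n(S2O3^2-)/2 = 4.233 × 10^-4 mol
From the 1:3 ratio, n(BrO3^-) in the aliquot = 1/3 × 4.233 × 10^-4 = 1.411 × 10^-4 mol
[BrO3^-] = 1.411 × 10^-4 / 0.01011 = 0.01396 mol/L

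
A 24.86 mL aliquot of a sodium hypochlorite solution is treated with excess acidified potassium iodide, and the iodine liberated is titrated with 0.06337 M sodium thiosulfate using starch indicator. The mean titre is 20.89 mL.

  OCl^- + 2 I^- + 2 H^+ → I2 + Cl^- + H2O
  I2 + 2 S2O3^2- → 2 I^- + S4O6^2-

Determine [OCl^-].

n(S2O3^2-) = 0.02089 × 0.06337 = 1.324 × 10^-3 mol
n(I2) = n(S2O3^2-)/2 = 6.619 × 10^-4 mol
n(OCl^-) in the aliquot = 6.619 × 10^-4 mol (1:1 ratio)
[OCl^-] = 6.619 × 10^-4 / 0.02486 = 0.02663 mol/L

0.02663 M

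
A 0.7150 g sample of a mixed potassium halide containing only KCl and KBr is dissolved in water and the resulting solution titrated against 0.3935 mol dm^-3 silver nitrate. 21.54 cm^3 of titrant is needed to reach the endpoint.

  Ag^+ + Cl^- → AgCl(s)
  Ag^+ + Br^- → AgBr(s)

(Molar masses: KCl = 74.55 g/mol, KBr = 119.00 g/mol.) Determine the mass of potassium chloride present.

0.4925 g

n(AgNO3) = 0.02154 × 0.3935 = 8.476 × 10^-3 mol
Let x = n(KCl), y = n(KBr).
Titrant: 1x + 1y = 8.476 × 10^-3;  mass: 74.55x + 119.00y = 0.7150
Solving, x = 6.606 × 10^-3 mol, y = 1.870 × 10^-3 mol
mass of KCl = 6.606 × 10^-3 × 74.55 = 0.4925 g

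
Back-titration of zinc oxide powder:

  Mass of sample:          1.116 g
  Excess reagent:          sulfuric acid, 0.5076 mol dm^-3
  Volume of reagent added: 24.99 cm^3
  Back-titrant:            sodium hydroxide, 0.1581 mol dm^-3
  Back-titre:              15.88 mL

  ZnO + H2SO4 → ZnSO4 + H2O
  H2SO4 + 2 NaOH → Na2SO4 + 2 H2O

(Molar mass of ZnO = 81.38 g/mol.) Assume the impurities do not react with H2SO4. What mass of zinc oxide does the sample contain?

n(H2SO4) added = 0.02499 × 0.5076 = 0.01268 mol
n(NaOH) used in back-titration = 0.01588 × 0.1581 = 2.511 × 10^-3 mol
From the 1:2 ratio, n(H2SO4) left over = 1/2 × 2.511 × 10^-3 = 1.255 × 10^-3 mol
n(H2SO4) consumed by analyte = 0.01268 − 1.255 × 10^-3 = 0.01143 mol
n(ZnO) = 0.01143 mol (1:1 ratio)
mass of ZnO = 0.01143 × 81.38 = 0.9301 g

0.9301 g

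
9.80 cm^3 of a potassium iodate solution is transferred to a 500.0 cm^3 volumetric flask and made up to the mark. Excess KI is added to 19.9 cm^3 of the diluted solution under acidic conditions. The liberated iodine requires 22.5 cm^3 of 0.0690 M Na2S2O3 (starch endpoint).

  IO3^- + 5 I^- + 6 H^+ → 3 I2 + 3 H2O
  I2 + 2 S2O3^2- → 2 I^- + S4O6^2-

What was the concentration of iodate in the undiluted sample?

0.663 M

n(S2O3^2-) = 0.0225 × 0.0690 = 1.55 × 10^-3 mol
n(I2) = n(S2O3^2-)/2 = 7.76 × 10^-4 mol
From the 1:3 ratio, n(IO3^-) in the aliquot = 1/3 × 7.76 × 10^-4 = 2.59 × 10^-4 mol
[IO3^-]_dilute = 2.59 × 10^-4 / 0.0199 = 0.0130 mol/L
[IO3^-]_original = 0.0130 × 500.0/9.80 = 0.663 mol/L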